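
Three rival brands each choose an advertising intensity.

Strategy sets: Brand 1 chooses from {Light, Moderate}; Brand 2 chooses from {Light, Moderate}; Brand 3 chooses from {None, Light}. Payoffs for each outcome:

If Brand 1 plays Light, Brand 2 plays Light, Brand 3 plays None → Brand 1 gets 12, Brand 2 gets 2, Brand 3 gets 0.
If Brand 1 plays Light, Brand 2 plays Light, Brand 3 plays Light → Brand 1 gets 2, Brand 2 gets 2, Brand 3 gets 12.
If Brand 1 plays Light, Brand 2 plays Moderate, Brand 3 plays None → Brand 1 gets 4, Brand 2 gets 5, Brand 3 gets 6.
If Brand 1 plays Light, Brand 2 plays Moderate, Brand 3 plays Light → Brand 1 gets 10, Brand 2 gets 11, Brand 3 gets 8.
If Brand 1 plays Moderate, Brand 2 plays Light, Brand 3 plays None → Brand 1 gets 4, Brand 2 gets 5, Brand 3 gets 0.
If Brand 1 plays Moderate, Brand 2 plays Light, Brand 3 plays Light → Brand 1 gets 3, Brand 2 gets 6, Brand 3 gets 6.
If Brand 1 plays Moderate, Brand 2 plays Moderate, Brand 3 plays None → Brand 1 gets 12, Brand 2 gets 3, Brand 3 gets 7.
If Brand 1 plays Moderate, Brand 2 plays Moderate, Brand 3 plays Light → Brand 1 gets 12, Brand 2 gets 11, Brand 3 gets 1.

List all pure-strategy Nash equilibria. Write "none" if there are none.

This game has no pure Nash equilibrium.

Brand 1 against (Light, None): payoffs 12, 4 → best response Light.
Brand 1 against (Light, Light): payoffs 2, 3 → best response Moderate.
Brand 1 against (Moderate, None): payoffs 4, 12 → best response Moderate.
Brand 1 against (Moderate, Light): payoffs 10, 12 → best response Moderate.
Brand 2 against (Light, None): payoffs 2, 5 → best response Moderate.
Brand 2 against (Light, Light): payoffs 2, 11 → best response Moderate.
Brand 2 against (Moderate, None): payoffs 5, 3 → best response Light.
Brand 2 against (Moderate, Light): payoffs 6, 11 → best response Moderate.
Brand 3 against (Light, Light): payoffs 0, 12 → best response Light.
Brand 3 against (Light, Moderate): payoffs 6, 8 → best response Light.
Brand 3 against (Moderate, Light): payoffs 0, 6 → best response Light.
Brand 3 against (Moderate, Moderate): payoffs 7, 1 → best response None.
No profile is a mutual best response for all players.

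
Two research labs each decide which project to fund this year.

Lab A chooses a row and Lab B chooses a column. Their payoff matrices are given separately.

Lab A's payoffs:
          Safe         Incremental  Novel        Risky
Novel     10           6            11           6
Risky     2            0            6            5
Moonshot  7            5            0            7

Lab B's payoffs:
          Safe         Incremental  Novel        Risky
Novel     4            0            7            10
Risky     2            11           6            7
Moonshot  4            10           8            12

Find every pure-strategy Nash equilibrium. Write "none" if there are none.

Check each profile: it is a Nash equilibrium iff no player can strictly gain by switching unilaterally.
(Novel, Safe): Lab B can switch to Novel (4 → 7). Not NE.
(Novel, Incremental): Lab B can switch to Safe (0 → 4). Not NE.
(Novel, Novel): Lab B can switch to Risky (7 → 10). Not NE.
(Novel, Risky): Lab A can switch to Moonshot (6 → 7). Not NE.
(Risky, Safe): Lab A can switch to Novel (2 → 10). Not NE.
(Risky, Incremental): Lab A can switch to Novel (0 → 6). Not NE.
(Risky, Novel): Lab A can switch to Novel (6 → 11). Not NE.
(Risky, Risky): Lab A can switch to Novel (5 → 6). Not NE.
(Moonshot, Safe): Lab A can switch to Novel (7 → 10). Not NE.
(Moonshot, Incremental): Lab A can switch to Novel (5 → 6). Not NE.
(Moonshot, Risky): Lab A gets 7, best alternative 6; Lab B gets 12, best alternative 10. No profitable deviation — NE.
(The remaining 1 profile has a profitable deviation by the same check.)

Pure NE: (Moonshot, Risky)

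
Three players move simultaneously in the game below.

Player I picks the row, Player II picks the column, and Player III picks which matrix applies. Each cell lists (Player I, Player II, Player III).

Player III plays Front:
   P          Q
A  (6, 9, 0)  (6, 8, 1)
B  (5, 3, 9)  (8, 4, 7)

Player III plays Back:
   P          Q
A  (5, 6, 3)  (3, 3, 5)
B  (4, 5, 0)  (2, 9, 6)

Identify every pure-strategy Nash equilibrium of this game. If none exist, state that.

(A, P, Front): Player III can switch to Back (0 → 3). Not NE.
(A, P, Back): Player I gets 5, best alternative 4; Player II gets 6, best alternative 3; Player III gets 3, best alternative 0. No profitable deviation — NE.
(A, Q, Front): Player I can switch to B (6 → 8). Not NE.
(A, Q, Back): Player II can switch to P (3 → 6). Not NE.
(B, P, Front): Player I can switch to A (5 → 6). Not NE.
(B, P, Back): Player I can switch to A (4 → 5). Not NE.
(B, Q, Front): Player I gets 8, best alternative 6; Player II gets 4, best alternative 3; Player III gets 7, best alternative 6. No profitable deviation — NE.
(B, Q, Back): Player I can switch to A (2 → 3). Not NE.

The pure Nash equilibria are (A, P, Back); (B, Q, Front).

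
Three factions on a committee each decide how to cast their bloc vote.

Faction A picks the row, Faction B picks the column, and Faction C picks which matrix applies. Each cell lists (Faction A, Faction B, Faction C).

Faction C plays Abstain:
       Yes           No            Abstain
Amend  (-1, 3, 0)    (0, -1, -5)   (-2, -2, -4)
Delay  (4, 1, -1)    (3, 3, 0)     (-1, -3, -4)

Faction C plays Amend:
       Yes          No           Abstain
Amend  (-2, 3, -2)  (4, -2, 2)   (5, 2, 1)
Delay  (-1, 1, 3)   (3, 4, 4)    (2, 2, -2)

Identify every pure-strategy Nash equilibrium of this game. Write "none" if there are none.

For each player, find the best response to each opponent profile; mutual best responses are the pure NE.
Faction A against (Yes, Abstain): payoffs -1, 4 → best response Delay.
Faction A against (Yes, Amend): payoffs -2, -1 → best response Delay.
Faction A against (No, Abstain): payoffs 0, 3 → best response Delay.
Faction A against (No, Amend): payoffs 4, 3 → best response Amend.
Faction A against (Abstain, Abstain): payoffs -2, -1 → best response Delay.
Faction A against (Abstain, Amend): payoffs 5, 2 → best response Amend.
Faction B against (Amend, Abstain): payoffs 3, -1, -2 → best response Yes.
Faction B against (Amend, Amend): payoffs 3, -2, 2 → best response Yes.
Faction B against (Delay, Abstain): payoffs 1, 3, -3 → best response No.
Faction B against (Delay, Amend): payoffs 1, 4, 2 → best response No.
Faction C against (Amend, Yes): payoffs 0, -2 → best response Abstain.
Faction C against (Amend, No): payoffs -5, 2 → best response Amend.
Faction C against (Amend, Abstain): payoffs -4, 1 → best response Amend.
Faction C against (Delay, Yes): payoffs -1, 3 → best response Amend.
Faction C against (Delay, No): payoffs 0, 4 → best response Amend.
Faction C against (Delay, Abstain): payoffs -4, -2 → best response Amend.
No profile is a mutual best response for all players.

No pure-strategy Nash equilibrium.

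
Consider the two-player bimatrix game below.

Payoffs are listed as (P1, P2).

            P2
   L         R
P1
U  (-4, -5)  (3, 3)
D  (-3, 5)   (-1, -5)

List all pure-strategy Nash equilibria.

For each strategy profile, look for a profitable unilateral deviation.
(U, L): P1 can switch to D (-4 → -3). Not NE.
(U, R): P1 gets 3, best alternative -1; P2 gets 3, best alternative -5. No profitable deviation — NE.
(D, L): P1 gets -3, best alternative -4; P2 gets 5, best alternative -5. No profitable deviation — NE.
(D, R): P1 can switch to U (-1 → 3). Not NE.

The pure Nash equilibria are (U, R) and (D, L).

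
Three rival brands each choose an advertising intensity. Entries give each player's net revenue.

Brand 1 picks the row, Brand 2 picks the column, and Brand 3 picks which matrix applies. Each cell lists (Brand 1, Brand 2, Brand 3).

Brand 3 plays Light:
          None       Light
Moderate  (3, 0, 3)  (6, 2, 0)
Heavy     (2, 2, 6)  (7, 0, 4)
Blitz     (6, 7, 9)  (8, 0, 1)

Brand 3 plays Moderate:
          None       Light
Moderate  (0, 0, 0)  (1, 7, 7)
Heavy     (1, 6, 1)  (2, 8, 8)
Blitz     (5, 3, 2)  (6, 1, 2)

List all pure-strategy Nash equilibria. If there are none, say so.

(Moderate, None, Light): Brand 1 can switch to Blitz (3 → 6). Not NE.
(Moderate, None, Moderate): Brand 1 can switch to Heavy (0 → 1). Not NE.
(Moderate, Light, Light): Brand 1 can switch to Heavy (6 → 7). Not NE.
(Moderate, Light, Moderate): Brand 1 can switch to Heavy (1 → 2). Not NE.
(Heavy, None, Light): Brand 1 can switch to Moderate (2 → 3). Not NE.
(Heavy, None, Moderate): Brand 1 can switch to Blitz (1 → 5). Not NE.
(Blitz, None, Light): Brand 1 gets 6, best alternative 3; Brand 2 gets 7, best alternative 0; Brand 3 gets 9, best alternative 2. No profitable deviation — NE.
(The remaining 5 profiles each have a profitable deviation by the same check.)

(Blitz, None, Light)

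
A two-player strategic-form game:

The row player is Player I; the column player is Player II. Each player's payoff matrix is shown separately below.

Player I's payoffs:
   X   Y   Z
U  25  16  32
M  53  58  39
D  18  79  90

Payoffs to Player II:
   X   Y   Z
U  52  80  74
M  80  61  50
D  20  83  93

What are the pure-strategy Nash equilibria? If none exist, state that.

(M, X), (D, Z)

Player I against X: payoffs 25, 53, 18 → best response M.
Player I against Y: payoffs 16, 58, 79 → best response D.
Player I against Z: payoffs 32, 39, 90 → best response D.
Player II against U: payoffs 52, 80, 74 → best response Y.
Player II against M: payoffs 80, 61, 50 → best response X.
Player II against D: payoffs 20, 83, 93 → best response Z.
Mutual best responses: (M, X); (D, Z).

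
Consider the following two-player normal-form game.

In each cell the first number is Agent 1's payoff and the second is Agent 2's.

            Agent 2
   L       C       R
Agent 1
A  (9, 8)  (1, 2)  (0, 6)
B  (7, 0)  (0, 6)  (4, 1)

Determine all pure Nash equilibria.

Mark each player's best response to every combination of opponents' strategies; a profile where every player is best-responding is a pure Nash equilibrium.
Agent 1 against L: payoffs 9, 7 → best response A.
Agent 1 against C: payoffs 1, 0 → best response A.
Agent 1 against R: payoffs 0, 4 → best response B.
Agent 2 against A: payoffs 8, 2, 6 → best response L.
Agent 2 against B: payoffs 0, 6, 1 → best response C.
Mutual best responses: (A, L).

The unique pure-strategy Nash equilibrium is (A, L).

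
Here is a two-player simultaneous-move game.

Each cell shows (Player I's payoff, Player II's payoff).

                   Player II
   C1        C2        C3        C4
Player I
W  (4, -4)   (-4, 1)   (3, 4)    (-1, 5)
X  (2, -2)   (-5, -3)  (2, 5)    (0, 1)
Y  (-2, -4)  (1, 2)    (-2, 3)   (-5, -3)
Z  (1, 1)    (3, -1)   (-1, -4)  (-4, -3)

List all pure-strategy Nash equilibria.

Player I against C1: payoffs 4, 2, -2, 1 → best response W.
Player I against C2: payoffs -4, -5, 1, 3 → best response Z.
Player I against C3: payoffs 3, 2, -2, -1 → best response W.
Player I against C4: payoffs -1, 0, -5, -4 → best response X.
Player II against W: payoffs -4, 1, 4, 5 → best response C4.
Player II against X: payoffs -2, -3, 5, 1 → best response C3.
Player II against Y: payoffs -4, 2, 3, -3 → best response C3.
Player II against Z: payoffs 1, -1, -4, -3 → best response C1.
No profile is a mutual best response for all players.

This game has no pure Nash equilibrium.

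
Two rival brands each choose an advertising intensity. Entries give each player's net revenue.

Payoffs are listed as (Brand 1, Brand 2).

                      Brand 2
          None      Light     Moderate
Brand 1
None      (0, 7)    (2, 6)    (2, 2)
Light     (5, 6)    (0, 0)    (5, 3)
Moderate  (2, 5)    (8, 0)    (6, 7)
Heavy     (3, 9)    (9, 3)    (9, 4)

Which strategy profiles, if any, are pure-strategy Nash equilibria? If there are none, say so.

(None, None): Brand 1 can switch to Light (0 → 5). Not NE.
(None, Light): Brand 1 can switch to Moderate (2 → 8). Not NE.
(None, Moderate): Brand 1 can switch to Light (2 → 5). Not NE.
(Light, None): Brand 1 gets 5, best alternative 3; Brand 2 gets 6, best alternative 3. No profitable deviation — NE.
(Light, Light): Brand 1 can switch to None (0 → 2). Not NE.
(Light, Moderate): Brand 1 can switch to Moderate (5 → 6). Not NE.
(Moderate, None): Brand 1 can switch to Light (2 → 5). Not NE.
(Moderate, Light): Brand 1 can switch to Heavy (8 → 9). Not NE.
(Moderate, Moderate): Brand 1 can switch to Heavy (6 → 9). Not NE.
(Heavy, None): Brand 1 can switch to Light (3 → 5). Not NE.
(Heavy, Light): Brand 2 can switch to None (3 → 9). Not NE.
(Heavy, Moderate): Brand 2 can switch to None (4 → 9). Not NE.

The unique pure-strategy Nash equilibrium is (Light, None).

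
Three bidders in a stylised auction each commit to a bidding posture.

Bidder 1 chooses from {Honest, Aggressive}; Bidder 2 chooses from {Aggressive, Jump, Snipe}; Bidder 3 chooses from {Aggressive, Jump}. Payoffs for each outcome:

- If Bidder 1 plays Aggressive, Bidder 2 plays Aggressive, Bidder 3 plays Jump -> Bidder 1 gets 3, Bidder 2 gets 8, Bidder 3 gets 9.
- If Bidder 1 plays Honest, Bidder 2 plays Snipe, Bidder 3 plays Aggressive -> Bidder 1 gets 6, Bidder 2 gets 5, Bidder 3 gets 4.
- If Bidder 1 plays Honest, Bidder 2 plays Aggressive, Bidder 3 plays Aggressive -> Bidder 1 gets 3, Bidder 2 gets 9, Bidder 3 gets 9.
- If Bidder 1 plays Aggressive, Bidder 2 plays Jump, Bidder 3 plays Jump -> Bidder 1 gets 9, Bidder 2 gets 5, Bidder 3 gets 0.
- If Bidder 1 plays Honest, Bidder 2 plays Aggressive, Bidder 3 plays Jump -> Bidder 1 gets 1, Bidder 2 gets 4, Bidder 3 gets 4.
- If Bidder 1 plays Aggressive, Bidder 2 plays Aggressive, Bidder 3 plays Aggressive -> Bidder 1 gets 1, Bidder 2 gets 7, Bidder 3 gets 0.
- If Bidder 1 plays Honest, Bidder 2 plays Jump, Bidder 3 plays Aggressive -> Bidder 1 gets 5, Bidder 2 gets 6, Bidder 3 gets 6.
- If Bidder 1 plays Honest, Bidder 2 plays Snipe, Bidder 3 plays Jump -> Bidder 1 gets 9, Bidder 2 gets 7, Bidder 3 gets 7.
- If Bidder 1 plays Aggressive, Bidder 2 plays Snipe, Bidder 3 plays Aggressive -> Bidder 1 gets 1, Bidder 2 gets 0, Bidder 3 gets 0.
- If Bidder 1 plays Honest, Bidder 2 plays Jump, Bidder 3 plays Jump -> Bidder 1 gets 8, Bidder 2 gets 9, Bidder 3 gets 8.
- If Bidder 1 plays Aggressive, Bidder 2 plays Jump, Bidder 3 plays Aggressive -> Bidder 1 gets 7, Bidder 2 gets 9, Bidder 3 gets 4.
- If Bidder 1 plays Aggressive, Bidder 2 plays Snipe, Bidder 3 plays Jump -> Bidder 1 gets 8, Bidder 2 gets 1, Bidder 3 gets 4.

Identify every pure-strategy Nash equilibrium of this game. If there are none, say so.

The pure Nash equilibria are (Honest, Aggressive, Aggressive) and (Aggressive, Aggressive, Jump) and (Aggressive, Jump, Aggressive).

(Honest, Aggressive, Aggressive): Bidder 1 gets 3, best alternative 1; Bidder 2 gets 9, best alternative 6; Bidder 3 gets 9, best alternative 4. No profitable deviation — NE.
(Honest, Aggressive, Jump): Bidder 1 can switch to Aggressive (1 → 3). Not NE.
(Honest, Jump, Aggressive): Bidder 1 can switch to Aggressive (5 → 7). Not NE.
(Honest, Jump, Jump): Bidder 1 can switch to Aggressive (8 → 9). Not NE.
(Honest, Snipe, Aggressive): Bidder 2 can switch to Aggressive (5 → 9). Not NE.
(Honest, Snipe, Jump): Bidder 2 can switch to Jump (7 → 9). Not NE.
(Aggressive, Aggressive, Aggressive): Bidder 1 can switch to Honest (1 → 3). Not NE.
(Aggressive, Aggressive, Jump): Bidder 1 gets 3, best alternative 1; Bidder 2 gets 8, best alternative 5; Bidder 3 gets 9, best alternative 0. No profitable deviation — NE.
(Aggressive, Jump, Aggressive): Bidder 1 gets 7, best alternative 5; Bidder 2 gets 9, best alternative 7; Bidder 3 gets 4, best alternative 0. No profitable deviation — NE.
(Aggressive, Jump, Jump): Bidder 2 can switch to Aggressive (5 → 8). Not NE.
(Aggressive, Snipe, Aggressive): Bidder 1 can switch to Honest (1 → 6). Not NE.
(The remaining 1 profile has a profitable deviation by the same check.)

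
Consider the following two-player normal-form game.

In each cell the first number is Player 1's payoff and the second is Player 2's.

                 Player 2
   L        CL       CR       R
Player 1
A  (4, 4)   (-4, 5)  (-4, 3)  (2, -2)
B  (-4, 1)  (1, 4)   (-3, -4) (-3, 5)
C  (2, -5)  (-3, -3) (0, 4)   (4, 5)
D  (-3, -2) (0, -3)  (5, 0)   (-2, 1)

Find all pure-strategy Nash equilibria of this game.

Pure NE: (C, R)

For each player, find the best response to each opponent profile; mutual best responses are the pure NE.
Player 1 against L: payoffs 4, -4, 2, -3 → best response A.
Player 1 against CL: payoffs -4, 1, -3, 0 → best response B.
Player 1 against CR: payoffs -4, -3, 0, 5 → best response D.
Player 1 against R: payoffs 2, -3, 4, -2 → best response C.
Player 2 against A: payoffs 4, 5, 3, -2 → best response CL.
Player 2 against B: payoffs 1, 4, -4, 5 → best response R.
Player 2 against C: payoffs -5, -3, 4, 5 → best response R.
Player 2 against D: payoffs -2, -3, 0, 1 → best response R.
Mutual best responses: (C, R).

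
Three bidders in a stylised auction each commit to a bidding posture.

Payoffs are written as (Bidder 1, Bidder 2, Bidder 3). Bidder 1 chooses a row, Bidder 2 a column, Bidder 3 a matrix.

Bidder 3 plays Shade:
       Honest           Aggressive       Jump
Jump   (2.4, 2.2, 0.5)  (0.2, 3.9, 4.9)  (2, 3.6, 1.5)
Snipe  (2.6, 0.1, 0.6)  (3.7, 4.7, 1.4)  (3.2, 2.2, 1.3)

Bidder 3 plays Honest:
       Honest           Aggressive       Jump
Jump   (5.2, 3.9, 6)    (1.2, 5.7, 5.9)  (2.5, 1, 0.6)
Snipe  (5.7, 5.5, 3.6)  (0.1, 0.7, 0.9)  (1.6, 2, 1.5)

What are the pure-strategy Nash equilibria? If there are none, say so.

(Jump, Honest, Shade): Bidder 1 can switch to Snipe (2.4 → 2.6). Not NE.
(Jump, Honest, Honest): Bidder 1 can switch to Snipe (5.2 → 5.7). Not NE.
(Jump, Aggressive, Shade): Bidder 1 can switch to Snipe (0.2 → 3.7). Not NE.
(Jump, Aggressive, Honest): Bidder 1 gets 1.2, best alternative 0.1; Bidder 2 gets 5.7, best alternative 3.9; Bidder 3 gets 5.9, best alternative 4.9. No profitable deviation — NE.
(Jump, Jump, Shade): Bidder 1 can switch to Snipe (2 → 3.2). Not NE.
(Jump, Jump, Honest): Bidder 2 can switch to Honest (1 → 3.9). Not NE.
(Snipe, Honest, Shade): Bidder 2 can switch to Aggressive (0.1 → 4.7). Not NE.
(Snipe, Honest, Honest): Bidder 1 gets 5.7, best alternative 5.2; Bidder 2 gets 5.5, best alternative 2; Bidder 3 gets 3.6, best alternative 0.6. No profitable deviation — NE.
(Snipe, Aggressive, Shade): Bidder 1 gets 3.7, best alternative 0.2; Bidder 2 gets 4.7, best alternative 2.2; Bidder 3 gets 1.4, best alternative 0.9. No profitable deviation — NE.
(Snipe, Aggressive, Honest): Bidder 1 can switch to Jump (0.1 → 1.2). Not NE.
(Snipe, Jump, Shade): Bidder 2 can switch to Aggressive (2.2 → 4.7). Not NE.
(The remaining 1 profile has a profitable deviation by the same check.)

(Jump, Aggressive, Honest) and (Snipe, Honest, Honest) and (Snipe, Aggressive, Shade)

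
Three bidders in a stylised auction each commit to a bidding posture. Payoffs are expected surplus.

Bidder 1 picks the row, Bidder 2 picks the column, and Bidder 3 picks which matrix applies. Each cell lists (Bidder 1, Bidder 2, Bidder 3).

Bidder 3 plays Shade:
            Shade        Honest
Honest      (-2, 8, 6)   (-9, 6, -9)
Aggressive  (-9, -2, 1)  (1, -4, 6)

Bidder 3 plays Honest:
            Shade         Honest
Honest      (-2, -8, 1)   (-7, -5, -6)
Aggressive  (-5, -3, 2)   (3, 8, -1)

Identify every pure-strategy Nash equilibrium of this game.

The unique pure-strategy Nash equilibrium is (Honest, Shade, Shade).

For each player, find the best response to each opponent profile; mutual best responses are the pure NE.
Bidder 1 against (Shade, Shade): payoffs -2, -9 → best response Honest.
Bidder 1 against (Shade, Honest): payoffs -2, -5 → best response Honest.
Bidder 1 against (Honest, Shade): payoffs -9, 1 → best response Aggressive.
Bidder 1 against (Honest, Honest): payoffs -7, 3 → best response Aggressive.
Bidder 2 against (Honest, Shade): payoffs 8, 6 → best response Shade.
Bidder 2 against (Honest, Honest): payoffs -8, -5 → best response Honest.
Bidder 2 against (Aggressive, Shade): payoffs -2, -4 → best response Shade.
Bidder 2 against (Aggressive, Honest): payoffs -3, 8 → best response Honest.
Bidder 3 against (Honest, Shade): payoffs 6, 1 → best response Shade.
Bidder 3 against (Honest, Honest): payoffs -9, -6 → best response Honest.
Bidder 3 against (Aggressive, Shade): payoffs 1, 2 → best response Honest.
Bidder 3 against (Aggressive, Honest): payoffs 6, -1 → best response Shade.
Mutual best responses: (Honest, Shade, Shade).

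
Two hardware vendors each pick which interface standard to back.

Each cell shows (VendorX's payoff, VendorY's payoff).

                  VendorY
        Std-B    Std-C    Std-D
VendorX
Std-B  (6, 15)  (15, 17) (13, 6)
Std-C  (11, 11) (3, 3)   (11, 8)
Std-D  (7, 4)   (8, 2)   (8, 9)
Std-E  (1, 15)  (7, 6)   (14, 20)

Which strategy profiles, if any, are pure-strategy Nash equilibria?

Pure-strategy Nash equilibria: (Std-B, Std-C), (Std-C, Std-B), (Std-E, Std-D)

(Std-B, Std-B): VendorX can switch to Std-C (6 → 11). Not NE.
(Std-B, Std-C): VendorX gets 15, best alternative 8; VendorY gets 17, best alternative 15. No profitable deviation — NE.
(Std-B, Std-D): VendorX can switch to Std-E (13 → 14). Not NE.
(Std-C, Std-B): VendorX gets 11, best alternative 7; VendorY gets 11, best alternative 8. No profitable deviation — NE.
(Std-C, Std-C): VendorX can switch to Std-B (3 → 15). Not NE.
(Std-C, Std-D): VendorX can switch to Std-B (11 → 13). Not NE.
(Std-D, Std-B): VendorX can switch to Std-C (7 → 11). Not NE.
(Std-D, Std-C): VendorX can switch to Std-B (8 → 15). Not NE.
(Std-D, Std-D): VendorX can switch to Std-B (8 → 13). Not NE.
(Std-E, Std-B): VendorX can switch to Std-B (1 → 6). Not NE.
(Std-E, Std-C): VendorX can switch to Std-B (7 → 15). Not NE.
(Std-E, Std-D): VendorX gets 14, best alternative 13; VendorY gets 20, best alternative 15. No profitable deviation — NE.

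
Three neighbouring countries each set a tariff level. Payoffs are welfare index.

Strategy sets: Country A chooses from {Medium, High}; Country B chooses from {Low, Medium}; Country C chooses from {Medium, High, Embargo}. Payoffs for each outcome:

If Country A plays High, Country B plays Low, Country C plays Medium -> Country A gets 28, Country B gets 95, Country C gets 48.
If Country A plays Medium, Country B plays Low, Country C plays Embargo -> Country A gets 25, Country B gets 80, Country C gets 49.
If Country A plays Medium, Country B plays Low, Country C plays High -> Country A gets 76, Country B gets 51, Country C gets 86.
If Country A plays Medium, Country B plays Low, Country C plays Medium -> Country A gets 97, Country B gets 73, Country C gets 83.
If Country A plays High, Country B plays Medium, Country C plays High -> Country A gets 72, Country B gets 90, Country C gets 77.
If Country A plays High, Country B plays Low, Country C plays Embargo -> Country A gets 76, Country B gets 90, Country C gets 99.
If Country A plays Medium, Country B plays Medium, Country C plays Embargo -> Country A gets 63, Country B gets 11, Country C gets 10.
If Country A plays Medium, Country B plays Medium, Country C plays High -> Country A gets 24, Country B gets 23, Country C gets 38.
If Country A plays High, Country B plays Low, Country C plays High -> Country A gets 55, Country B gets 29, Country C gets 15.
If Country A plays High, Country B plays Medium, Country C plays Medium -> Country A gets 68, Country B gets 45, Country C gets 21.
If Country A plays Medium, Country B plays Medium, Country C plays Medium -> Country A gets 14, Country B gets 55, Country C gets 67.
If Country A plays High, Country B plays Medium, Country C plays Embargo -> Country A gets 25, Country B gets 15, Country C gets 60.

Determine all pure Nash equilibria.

(Medium, Low, High), (High, Low, Embargo), (High, Medium, High)

Country A against (Low, Medium): payoffs 97, 28 → best response Medium.
Country A against (Low, High): payoffs 76, 55 → best response Medium.
Country A against (Low, Embargo): payoffs 25, 76 → best response High.
Country A against (Medium, Medium): payoffs 14, 68 → best response High.
Country A against (Medium, High): payoffs 24, 72 → best response High.
Country A against (Medium, Embargo): payoffs 63, 25 → best response Medium.
Country B against (Medium, Medium): payoffs 73, 55 → best response Low.
Country B against (Medium, High): payoffs 51, 23 → best response Low.
Country B against (Medium, Embargo): payoffs 80, 11 → best response Low.
Country B against (High, Medium): payoffs 95, 45 → best response Low.
Country B against (High, High): payoffs 29, 90 → best response Medium.
Country B against (High, Embargo): payoffs 90, 15 → best response Low.
Country C against (Medium, Low): payoffs 83, 86, 49 → best response High.
Country C against (Medium, Medium): payoffs 67, 38, 10 → best response Medium.
Country C against (High, Low): payoffs 48, 15, 99 → best response Embargo.
Country C against (High, Medium): payoffs 21, 77, 60 → best response High.
Mutual best responses: (Medium, Low, High); (High, Low, Embargo); (High, Medium, High).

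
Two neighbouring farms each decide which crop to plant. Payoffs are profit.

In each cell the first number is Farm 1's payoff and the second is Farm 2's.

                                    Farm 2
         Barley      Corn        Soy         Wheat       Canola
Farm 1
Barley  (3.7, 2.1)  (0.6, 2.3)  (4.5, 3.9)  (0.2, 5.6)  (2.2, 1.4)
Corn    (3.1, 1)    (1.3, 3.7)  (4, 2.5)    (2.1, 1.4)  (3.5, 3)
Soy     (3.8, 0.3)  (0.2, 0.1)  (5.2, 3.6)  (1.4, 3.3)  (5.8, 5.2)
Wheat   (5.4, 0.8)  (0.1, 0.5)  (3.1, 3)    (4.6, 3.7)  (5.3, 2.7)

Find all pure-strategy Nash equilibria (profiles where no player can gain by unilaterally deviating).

(Barley, Barley): Farm 1 can switch to Soy (3.7 → 3.8). Not NE.
(Barley, Corn): Farm 1 can switch to Corn (0.6 → 1.3). Not NE.
(Barley, Soy): Farm 1 can switch to Soy (4.5 → 5.2). Not NE.
(Barley, Wheat): Farm 1 can switch to Corn (0.2 → 2.1). Not NE.
(Barley, Canola): Farm 1 can switch to Corn (2.2 → 3.5). Not NE.
(Corn, Barley): Farm 1 can switch to Barley (3.1 → 3.7). Not NE.
(Corn, Corn): Farm 1 gets 1.3, best alternative 0.6; Farm 2 gets 3.7, best alternative 3. No profitable deviation — NE.
(Soy, Canola): Farm 1 gets 5.8, best alternative 5.3; Farm 2 gets 5.2, best alternative 3.6. No profitable deviation — NE.
(Wheat, Wheat): Farm 1 gets 4.6, best alternative 2.1; Farm 2 gets 3.7, best alternative 3. No profitable deviation — NE.
(The remaining 11 profiles each have a profitable deviation by the same check.)

Pure-strategy Nash equilibria: (Corn, Corn) and (Soy, Canola) and (Wheat, Wheat)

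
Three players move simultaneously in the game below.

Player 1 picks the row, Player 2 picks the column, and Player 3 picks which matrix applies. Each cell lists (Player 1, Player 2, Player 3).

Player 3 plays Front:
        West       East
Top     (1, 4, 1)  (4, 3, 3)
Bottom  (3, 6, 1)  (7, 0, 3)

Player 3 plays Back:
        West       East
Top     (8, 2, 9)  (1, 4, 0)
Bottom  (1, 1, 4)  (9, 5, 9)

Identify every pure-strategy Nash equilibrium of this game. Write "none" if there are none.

(Bottom, East, Back)

Check each profile: it is a Nash equilibrium iff no player can strictly gain by switching unilaterally.
(Top, West, Front): Player 1 can switch to Bottom (1 → 3). Not NE.
(Top, West, Back): Player 2 can switch to East (2 → 4). Not NE.
(Top, East, Front): Player 1 can switch to Bottom (4 → 7). Not NE.
(Top, East, Back): Player 1 can switch to Bottom (1 → 9). Not NE.
(Bottom, West, Front): Player 3 can switch to Back (1 → 4). Not NE.
(Bottom, West, Back): Player 1 can switch to Top (1 → 8). Not NE.
(Bottom, East, Front): Player 2 can switch to West (0 → 6). Not NE.
(Bottom, East, Back): Player 1 gets 9, best alternative 1; Player 2 gets 5, best alternative 1; Player 3 gets 9, best alternative 3. No profitable deviation — NE.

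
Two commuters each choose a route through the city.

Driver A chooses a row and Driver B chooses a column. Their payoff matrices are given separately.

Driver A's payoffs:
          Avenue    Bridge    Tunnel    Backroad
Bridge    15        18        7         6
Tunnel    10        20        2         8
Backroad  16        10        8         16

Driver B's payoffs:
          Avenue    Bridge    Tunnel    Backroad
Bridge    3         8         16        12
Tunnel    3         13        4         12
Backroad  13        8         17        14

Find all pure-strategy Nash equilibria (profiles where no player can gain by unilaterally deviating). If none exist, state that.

For each strategy profile, look for a profitable unilateral deviation.
(Bridge, Avenue): Driver A can switch to Backroad (15 → 16). Not NE.
(Bridge, Bridge): Driver A can switch to Tunnel (18 → 20). Not NE.
(Bridge, Tunnel): Driver A can switch to Backroad (7 → 8). Not NE.
(Bridge, Backroad): Driver A can switch to Tunnel (6 → 8). Not NE.
(Tunnel, Avenue): Driver A can switch to Bridge (10 → 15). Not NE.
(Tunnel, Bridge): Driver A gets 20, best alternative 18; Driver B gets 13, best alternative 12. No profitable deviation — NE.
(Tunnel, Tunnel): Driver A can switch to Bridge (2 → 7). Not NE.
(Tunnel, Backroad): Driver A can switch to Backroad (8 → 16). Not NE.
(Backroad, Avenue): Driver B can switch to Tunnel (13 → 17). Not NE.
(Backroad, Tunnel): Driver A gets 8, best alternative 7; Driver B gets 17, best alternative 14. No profitable deviation — NE.
(The remaining 2 profiles each have a profitable deviation by the same check.)

The pure Nash equilibria are (Tunnel, Bridge); (Backroad, Tunnel).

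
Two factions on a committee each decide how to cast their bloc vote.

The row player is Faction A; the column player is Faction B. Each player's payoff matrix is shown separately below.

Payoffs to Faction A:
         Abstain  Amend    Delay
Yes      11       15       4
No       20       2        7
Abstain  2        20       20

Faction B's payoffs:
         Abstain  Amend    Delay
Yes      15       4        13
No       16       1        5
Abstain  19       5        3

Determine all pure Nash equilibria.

The unique pure-strategy Nash equilibrium is (No, Abstain).

Faction A against Abstain: payoffs 11, 20, 2 → best response No.
Faction A against Amend: payoffs 15, 2, 20 → best response Abstain.
Faction A against Delay: payoffs 4, 7, 20 → best response Abstain.
Faction B against Yes: payoffs 15, 4, 13 → best response Abstain.
Faction B against No: payoffs 16, 1, 5 → best response Abstain.
Faction B against Abstain: payoffs 19, 5, 3 → best response Abstain.
Mutual best responses: (No, Abstain).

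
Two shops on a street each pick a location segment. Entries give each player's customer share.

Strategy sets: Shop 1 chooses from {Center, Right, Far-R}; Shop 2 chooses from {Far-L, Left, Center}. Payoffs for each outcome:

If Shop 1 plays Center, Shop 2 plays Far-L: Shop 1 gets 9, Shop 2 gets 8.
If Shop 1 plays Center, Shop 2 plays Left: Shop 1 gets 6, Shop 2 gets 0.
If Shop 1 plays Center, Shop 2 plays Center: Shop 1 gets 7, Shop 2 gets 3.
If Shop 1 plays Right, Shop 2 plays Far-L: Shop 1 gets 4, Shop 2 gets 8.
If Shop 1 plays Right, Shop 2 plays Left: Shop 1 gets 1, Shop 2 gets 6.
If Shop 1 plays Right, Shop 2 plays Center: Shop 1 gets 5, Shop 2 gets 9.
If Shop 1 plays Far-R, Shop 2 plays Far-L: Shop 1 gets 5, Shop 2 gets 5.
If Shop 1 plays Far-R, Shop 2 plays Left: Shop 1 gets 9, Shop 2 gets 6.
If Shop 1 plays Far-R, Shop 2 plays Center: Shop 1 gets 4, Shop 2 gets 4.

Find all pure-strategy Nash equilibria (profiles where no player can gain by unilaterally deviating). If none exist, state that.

The pure Nash equilibria are (Center, Far-L); (Far-R, Left).

Shop 1 against Far-L: payoffs 9, 4, 5 → best response Center.
Shop 1 against Left: payoffs 6, 1, 9 → best response Far-R.
Shop 1 against Center: payoffs 7, 5, 4 → best response Center.
Shop 2 against Center: payoffs 8, 0, 3 → best response Far-L.
Shop 2 against Right: payoffs 8, 6, 9 → best response Center.
Shop 2 against Far-R: payoffs 5, 6, 4 → best response Left.
Mutual best responses: (Center, Far-L); (Far-R, Left).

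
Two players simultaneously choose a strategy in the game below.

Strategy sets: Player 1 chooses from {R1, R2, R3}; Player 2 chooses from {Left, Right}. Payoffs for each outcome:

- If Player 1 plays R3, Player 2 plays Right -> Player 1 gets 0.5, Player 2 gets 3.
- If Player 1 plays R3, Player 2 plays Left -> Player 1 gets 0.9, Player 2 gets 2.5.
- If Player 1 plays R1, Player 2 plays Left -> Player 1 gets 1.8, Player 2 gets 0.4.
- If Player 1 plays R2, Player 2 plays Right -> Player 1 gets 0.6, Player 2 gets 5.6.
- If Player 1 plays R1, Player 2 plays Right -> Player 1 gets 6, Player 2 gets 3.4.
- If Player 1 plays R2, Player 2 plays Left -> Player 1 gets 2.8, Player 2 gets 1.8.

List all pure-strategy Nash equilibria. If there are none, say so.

(R1, Left): Player 1 can switch to R2 (1.8 → 2.8). Not NE.
(R1, Right): Player 1 gets 6, best alternative 0.6; Player 2 gets 3.4, best alternative 0.4. No profitable deviation — NE.
(R2, Left): Player 2 can switch to Right (1.8 → 5.6). Not NE.
(R2, Right): Player 1 can switch to R1 (0.6 → 6). Not NE.
(R3, Left): Player 1 can switch to R1 (0.9 → 1.8). Not NE.
(R3, Right): Player 1 can switch to R1 (0.5 → 6). Not NE.

(R1, Right)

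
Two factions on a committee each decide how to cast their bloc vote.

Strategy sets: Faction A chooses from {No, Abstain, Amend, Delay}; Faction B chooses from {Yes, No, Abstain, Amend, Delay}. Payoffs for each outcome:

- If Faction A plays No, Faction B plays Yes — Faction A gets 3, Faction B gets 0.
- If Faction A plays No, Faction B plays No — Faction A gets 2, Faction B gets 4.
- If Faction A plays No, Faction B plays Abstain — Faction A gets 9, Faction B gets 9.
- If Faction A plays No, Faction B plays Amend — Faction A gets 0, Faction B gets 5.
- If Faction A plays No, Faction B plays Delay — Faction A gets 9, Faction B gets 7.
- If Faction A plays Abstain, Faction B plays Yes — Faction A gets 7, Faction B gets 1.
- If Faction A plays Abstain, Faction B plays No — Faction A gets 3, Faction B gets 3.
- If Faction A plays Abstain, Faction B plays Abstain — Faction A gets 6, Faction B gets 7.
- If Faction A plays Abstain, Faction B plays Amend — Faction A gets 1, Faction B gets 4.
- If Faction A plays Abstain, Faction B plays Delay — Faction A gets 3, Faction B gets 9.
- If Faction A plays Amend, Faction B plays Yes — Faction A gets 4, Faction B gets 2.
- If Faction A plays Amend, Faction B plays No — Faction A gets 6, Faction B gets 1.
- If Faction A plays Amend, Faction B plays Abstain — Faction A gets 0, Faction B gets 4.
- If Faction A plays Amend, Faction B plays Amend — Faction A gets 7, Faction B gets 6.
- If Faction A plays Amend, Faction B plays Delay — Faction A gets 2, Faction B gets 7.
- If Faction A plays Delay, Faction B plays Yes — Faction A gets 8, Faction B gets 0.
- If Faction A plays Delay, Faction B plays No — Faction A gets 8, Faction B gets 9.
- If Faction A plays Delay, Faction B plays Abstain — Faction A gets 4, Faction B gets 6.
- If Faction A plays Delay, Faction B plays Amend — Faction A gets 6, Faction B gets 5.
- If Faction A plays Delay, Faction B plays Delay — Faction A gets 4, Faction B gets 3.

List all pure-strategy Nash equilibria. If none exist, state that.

Faction A against Yes: payoffs 3, 7, 4, 8 → best response Delay.
Faction A against No: payoffs 2, 3, 6, 8 → best response Delay.
Faction A against Abstain: payoffs 9, 6, 0, 4 → best response No.
Faction A against Amend: payoffs 0, 1, 7, 6 → best response Amend.
Faction A against Delay: payoffs 9, 3, 2, 4 → best response No.
Faction B against No: payoffs 0, 4, 9, 5, 7 → best response Abstain.
Faction B against Abstain: payoffs 1, 3, 7, 4, 9 → best response Delay.
Faction B against Amend: payoffs 2, 1, 4, 6, 7 → best response Delay.
Faction B against Delay: payoffs 0, 9, 6, 5, 3 → best response No.
Mutual best responses: (No, Abstain); (Delay, No).

Pure-strategy Nash equilibria: (No, Abstain); (Delay, No)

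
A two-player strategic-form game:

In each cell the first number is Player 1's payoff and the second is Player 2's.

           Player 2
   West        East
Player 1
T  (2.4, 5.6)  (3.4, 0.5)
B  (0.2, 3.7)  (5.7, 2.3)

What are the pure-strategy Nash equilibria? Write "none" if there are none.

(T, West): Player 1 gets 2.4, best alternative 0.2; Player 2 gets 5.6, best alternative 0.5. No profitable deviation — NE.
(T, East): Player 1 can switch to B (3.4 → 5.7). Not NE.
(B, West): Player 1 can switch to T (0.2 → 2.4). Not NE.
(B, East): Player 2 can switch to West (2.3 → 3.7). Not NE.

The unique pure-strategy Nash equilibrium is (T, West).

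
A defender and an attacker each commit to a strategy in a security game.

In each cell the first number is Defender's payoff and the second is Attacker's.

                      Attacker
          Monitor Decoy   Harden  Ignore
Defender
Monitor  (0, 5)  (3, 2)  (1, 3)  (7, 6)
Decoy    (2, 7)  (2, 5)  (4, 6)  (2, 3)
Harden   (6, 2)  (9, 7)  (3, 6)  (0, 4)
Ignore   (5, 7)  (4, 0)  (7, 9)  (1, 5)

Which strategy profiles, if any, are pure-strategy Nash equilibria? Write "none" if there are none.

Defender against Monitor: payoffs 0, 2, 6, 5 → best response Harden.
Defender against Decoy: payoffs 3, 2, 9, 4 → best response Harden.
Defender against Harden: payoffs 1, 4, 3, 7 → best response Ignore.
Defender against Ignore: payoffs 7, 2, 0, 1 → best response Monitor.
Attacker against Monitor: payoffs 5, 2, 3, 6 → best response Ignore.
Attacker against Decoy: payoffs 7, 5, 6, 3 → best response Monitor.
Attacker against Harden: payoffs 2, 7, 6, 4 → best response Decoy.
Attacker against Ignore: payoffs 7, 0, 9, 5 → best response Harden.
Mutual best responses: (Monitor, Ignore); (Harden, Decoy); (Ignore, Harden).

(Monitor, Ignore), (Harden, Decoy), (Ignore, Harden)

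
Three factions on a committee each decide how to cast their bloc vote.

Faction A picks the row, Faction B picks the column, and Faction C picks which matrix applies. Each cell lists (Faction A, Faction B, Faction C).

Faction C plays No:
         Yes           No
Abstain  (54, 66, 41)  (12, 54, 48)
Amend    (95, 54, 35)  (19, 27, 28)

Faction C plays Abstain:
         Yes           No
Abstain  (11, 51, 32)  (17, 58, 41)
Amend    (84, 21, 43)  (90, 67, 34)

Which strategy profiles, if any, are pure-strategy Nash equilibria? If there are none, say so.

Pure NE: (Amend, No, Abstain)

Check each profile: it is a Nash equilibrium iff no player can strictly gain by switching unilaterally.
(Abstain, Yes, No): Faction A can switch to Amend (54 → 95). Not NE.
(Abstain, Yes, Abstain): Faction A can switch to Amend (11 → 84). Not NE.
(Abstain, No, No): Faction A can switch to Amend (12 → 19). Not NE.
(Abstain, No, Abstain): Faction A can switch to Amend (17 → 90). Not NE.
(Amend, Yes, No): Faction C can switch to Abstain (35 → 43). Not NE.
(Amend, Yes, Abstain): Faction B can switch to No (21 → 67). Not NE.
(Amend, No, Abstain): Faction A gets 90, best alternative 17; Faction B gets 67, best alternative 21; Faction C gets 34, best alternative 28. No profitable deviation — NE.
(The remaining 1 profile has a profitable deviation by the same check.)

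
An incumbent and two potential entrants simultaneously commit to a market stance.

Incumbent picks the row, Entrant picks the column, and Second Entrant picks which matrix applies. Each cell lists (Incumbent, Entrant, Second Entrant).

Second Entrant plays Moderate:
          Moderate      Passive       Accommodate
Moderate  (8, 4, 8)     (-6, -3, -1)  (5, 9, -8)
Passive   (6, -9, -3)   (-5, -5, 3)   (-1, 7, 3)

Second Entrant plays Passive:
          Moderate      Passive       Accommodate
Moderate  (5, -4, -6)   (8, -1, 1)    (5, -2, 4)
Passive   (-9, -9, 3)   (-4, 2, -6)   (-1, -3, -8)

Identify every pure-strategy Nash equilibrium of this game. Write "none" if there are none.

Incumbent against (Moderate, Moderate): payoffs 8, 6 → best response Moderate.
Incumbent against (Moderate, Passive): payoffs 5, -9 → best response Moderate.
Incumbent against (Passive, Moderate): payoffs -6, -5 → best response Passive.
Incumbent against (Passive, Passive): payoffs 8, -4 → best response Moderate.
Incumbent against (Accommodate, Moderate): payoffs 5, -1 → best response Moderate.
Incumbent against (Accommodate, Passive): payoffs 5, -1 → best response Moderate.
Entrant against (Moderate, Moderate): payoffs 4, -3, 9 → best response Accommodate.
Entrant against (Moderate, Passive): payoffs -4, -1, -2 → best response Passive.
Entrant against (Passive, Moderate): payoffs -9, -5, 7 → best response Accommodate.
Entrant against (Passive, Passive): payoffs -9, 2, -3 → best response Passive.
Second Entrant against (Moderate, Moderate): payoffs 8, -6 → best response Moderate.
Second Entrant against (Moderate, Passive): payoffs -1, 1 → best response Passive.
Second Entrant against (Moderate, Accommodate): payoffs -8, 4 → best response Passive.
Second Entrant against (Passive, Moderate): payoffs -3, 3 → best response Passive.
Second Entrant against (Passive, Passive): payoffs 3, -6 → best response Moderate.
Second Entrant against (Passive, Accommodate): payoffs 3, -8 → best response Moderate.
Mutual best responses: (Moderate, Passive, Passive).

Pure NE: (Moderate, Passive, Passive)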